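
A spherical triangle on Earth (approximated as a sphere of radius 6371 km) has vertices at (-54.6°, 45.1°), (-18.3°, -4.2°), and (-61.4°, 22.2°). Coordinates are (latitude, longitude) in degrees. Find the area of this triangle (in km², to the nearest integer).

4156207 km²

Side lengths (central angles): a = 0.8193, b = 0.2410, c = 0.9089 rad; semiperimeter s = 0.9846.
By l'Huilier's theorem, tan(E/4) = √[tan(s/2) tan((s−a)/2) tan((s−b)/2) tan((s−c)/2)], giving spherical excess E = 0.1024 rad.
Area = E·R² = 0.1024 × (6371)² ≈ 4156207 km².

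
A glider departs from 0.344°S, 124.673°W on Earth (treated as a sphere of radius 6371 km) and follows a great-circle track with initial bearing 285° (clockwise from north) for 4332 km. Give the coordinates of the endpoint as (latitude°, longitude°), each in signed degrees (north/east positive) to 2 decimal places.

9.09°, -162.63°

Angular distance δ = d/R = 4332/6371 = 0.67996 rad; initial bearing θ = 4.9742 rad.
sin φ₂ = sin φ₁ cos δ + cos φ₁ sin δ cos θ = (-0.0060)(0.7776) + (1.0000)(0.6288)(0.2588) = 0.1581, so φ₂ = 9.09°.
Δλ = atan2(sin θ sin δ cos φ₁, cos δ − sin φ₁ sin φ₂) = atan2(-0.6073, 0.7785) = -37.957°.
λ₂ = -124.673° − 37.957° = -162.63°.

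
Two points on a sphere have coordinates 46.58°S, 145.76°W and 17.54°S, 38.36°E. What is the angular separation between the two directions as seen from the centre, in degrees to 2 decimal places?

In radians: φ₁ = -0.8130, φ₂ = -0.3061, Δλ = -175.880° = -3.0697 rad.
cos c = sin φ₁ sin φ₂ + cos φ₁ cos φ₂ cos Δλ = (-0.7263)(-0.3014) + (0.6873)(0.9535)(-0.9974) = -0.43479,
so c = arccos(-0.43479) = 2.02061 rad.
So the angular separation is 115.77°.

115.77°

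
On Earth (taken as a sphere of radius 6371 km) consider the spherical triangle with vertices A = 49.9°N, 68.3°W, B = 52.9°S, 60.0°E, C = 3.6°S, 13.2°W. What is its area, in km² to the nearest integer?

4619137 km²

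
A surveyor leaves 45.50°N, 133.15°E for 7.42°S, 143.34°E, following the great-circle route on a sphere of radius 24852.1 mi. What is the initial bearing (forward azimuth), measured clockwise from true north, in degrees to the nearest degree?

Δλ = 10.190° = 0.1778 rad.
y = sin Δλ · cos φ₂ = (0.1769)(0.9916) = 0.1754
x = cos φ₁ sin φ₂ − sin φ₁ cos φ₂ cos Δλ = (0.7009)(-0.1291) − (0.7133)(0.9916)(0.9842) = -0.7866
θ = atan2(y, x) = 167.43°, so the bearing is 167°.

167°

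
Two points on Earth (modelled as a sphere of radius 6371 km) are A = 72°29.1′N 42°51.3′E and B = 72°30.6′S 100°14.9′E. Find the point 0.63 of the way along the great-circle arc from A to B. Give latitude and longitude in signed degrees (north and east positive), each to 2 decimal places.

Central angle δ = 2.6077 rad. Interpolating on the sphere with fraction f = 0.63:
P = [sin((1−f)δ)·A + sin(fδ)·B] / sin δ = 1.6151·A + 1.9598·B in Cartesian coordinates,
giving P = (0.2515, 0.9102, -0.3290), i.e. latitude -19.21°, longitude 74.55°.

-19.21°, 74.55°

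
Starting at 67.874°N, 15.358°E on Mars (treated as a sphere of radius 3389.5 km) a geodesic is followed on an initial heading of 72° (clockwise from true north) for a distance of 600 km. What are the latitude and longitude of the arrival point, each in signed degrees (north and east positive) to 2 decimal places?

68.81°, 42.96°

Angular distance δ = d/R = 600/3389.5 = 0.17702 rad; initial bearing θ = 1.2566 rad.
sin φ₂ = sin φ₁ cos δ + cos φ₁ sin δ cos θ = (0.9264)(0.9844) + (0.3766)(0.1761)(0.3090) = 0.9324, so φ₂ = 68.81°.
Δλ = atan2(sin θ sin δ cos φ₁, cos δ − sin φ₁ sin φ₂) = atan2(0.0631, 0.1207) = 27.600°.
λ₂ = 15.358° + 27.600° = 42.96°.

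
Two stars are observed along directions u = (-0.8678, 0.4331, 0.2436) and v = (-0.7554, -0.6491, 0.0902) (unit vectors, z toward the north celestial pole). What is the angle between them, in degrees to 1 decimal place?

u·v = 0.3964; |u| = 1.0000, |v| = 1.0000.
cos θ = (u·v)/(|u||v|) = 0.3964, so θ = 66.6°.

66.6°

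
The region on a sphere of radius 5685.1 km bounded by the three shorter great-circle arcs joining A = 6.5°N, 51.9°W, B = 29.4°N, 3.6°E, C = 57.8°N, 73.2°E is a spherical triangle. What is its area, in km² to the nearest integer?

Side lengths (central angles): a = 0.9555, b = 1.7810, c = 0.9934 rad; semiperimeter s = 1.8649.
By l'Huilier's theorem, tan(E/4) = √[tan(s/2) tan((s−a)/2) tan((s−b)/2) tan((s−c)/2)], giving spherical excess E = 0.4521 rad.
Area = E·R² = 0.4521 × (5685.1)² ≈ 14611473 km².

14611473 km²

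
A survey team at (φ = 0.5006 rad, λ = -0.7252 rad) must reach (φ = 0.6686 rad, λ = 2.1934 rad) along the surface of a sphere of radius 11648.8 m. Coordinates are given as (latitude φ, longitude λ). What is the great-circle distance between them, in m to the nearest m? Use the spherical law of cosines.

In radians: φ₁ = 0.5006, φ₂ = 0.6686, Δλ = 167.223° = 2.9186 rad.
cos c = sin φ₁ sin φ₂ + cos φ₁ cos φ₂ cos Δλ = (0.4800)(0.6199) + (0.8773)(0.7847)(-0.9752) = -0.37384,
so c = arccos(-0.37384) = 1.95395 rad.
Distance = R·c = 11648.8 × 1.9539 ≈ 22761 m.

22761 m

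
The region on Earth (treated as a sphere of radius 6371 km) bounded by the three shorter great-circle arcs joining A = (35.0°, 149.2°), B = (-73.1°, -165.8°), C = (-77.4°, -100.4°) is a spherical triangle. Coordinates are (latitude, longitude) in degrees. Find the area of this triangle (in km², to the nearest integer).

Side lengths (central angles): a = 0.2832, b = 2.2422, c = 1.9610 rad; semiperimeter s = 2.2432.
By l'Huilier's theorem, tan(E/4) = √[tan(s/2) tan((s−a)/2) tan((s−b)/2) tan((s−c)/2)], giving spherical excess E = 0.0605 rad.
Area = E·R² = 0.0605 × (6371)² ≈ 2457130 km².

2457130 km²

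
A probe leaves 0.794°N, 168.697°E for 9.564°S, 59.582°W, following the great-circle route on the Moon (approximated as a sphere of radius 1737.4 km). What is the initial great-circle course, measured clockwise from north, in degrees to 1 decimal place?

Δλ = 131.721° = 2.2990 rad.
y = sin Δλ · cos φ₂ = (0.7464)(0.9861) = 0.7360
x = cos φ₁ sin φ₂ − sin φ₁ cos φ₂ cos Δλ = (0.9999)(-0.1661) − (0.0139)(0.9861)(-0.6655) = -0.1570
θ = atan2(y, x) = 102.04°, so the bearing is 102.0°.

102.0°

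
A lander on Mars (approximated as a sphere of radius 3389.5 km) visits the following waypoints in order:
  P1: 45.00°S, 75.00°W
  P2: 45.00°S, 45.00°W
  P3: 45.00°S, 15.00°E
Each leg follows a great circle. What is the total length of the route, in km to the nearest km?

Leg P1→P2: central angle 0.3681 rad, distance 1247.7 km.
Leg P2→P3: central angle 0.7227 rad, distance 2449.7 km.
Total: 1247.7 + 2449.7 ≈ 3697 km.

3697 km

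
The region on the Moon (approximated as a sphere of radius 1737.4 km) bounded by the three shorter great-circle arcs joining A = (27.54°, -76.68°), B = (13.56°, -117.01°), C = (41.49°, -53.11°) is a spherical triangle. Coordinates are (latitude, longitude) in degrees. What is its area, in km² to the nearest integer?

Side lengths (central angles): a = 1.0750, b = 0.4151, c = 0.6990 rad; semiperimeter s = 1.0945.
By l'Huilier's theorem, tan(E/4) = √[tan(s/2) tan((s−a)/2) tan((s−b)/2) tan((s−c)/2)], giving spherical excess E = 0.0820 rad.
Area = E·R² = 0.0820 × (1737.4)² ≈ 247535 km².

247535 km²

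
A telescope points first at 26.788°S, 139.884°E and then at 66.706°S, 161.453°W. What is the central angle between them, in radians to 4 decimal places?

0.9304 rad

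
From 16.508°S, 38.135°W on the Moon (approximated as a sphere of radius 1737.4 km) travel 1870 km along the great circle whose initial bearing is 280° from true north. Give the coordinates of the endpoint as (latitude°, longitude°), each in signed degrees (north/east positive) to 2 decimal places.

0.67°, -98.24°

Angular distance δ = d/R = 1870/1737.4 = 1.07632 rad; initial bearing θ = 4.8869 rad.
sin φ₂ = sin φ₁ cos δ + cos φ₁ sin δ cos θ = (-0.2841)(0.4746) + (0.9588)(0.8802)(0.1736) = 0.0117, so φ₂ = 0.67°.
Δλ = atan2(sin θ sin δ cos φ₁, cos δ − sin φ₁ sin φ₂) = atan2(-0.8311, 0.4779) = -60.101°.
λ₂ = -38.135° − 60.101° = -98.24°.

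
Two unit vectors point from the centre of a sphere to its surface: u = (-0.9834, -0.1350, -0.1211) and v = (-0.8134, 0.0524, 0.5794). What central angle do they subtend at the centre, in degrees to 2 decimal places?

u·v = 0.7227; |u| = 1.0000, |v| = 1.0000.
cos θ = (u·v)/(|u||v|) = 0.7226, so θ = 43.73°.

43.73°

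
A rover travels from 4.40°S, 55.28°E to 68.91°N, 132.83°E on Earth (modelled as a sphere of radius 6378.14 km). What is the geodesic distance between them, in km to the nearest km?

With latitudes φ₁ = -4.400°, φ₂ = 68.910° and longitude difference Δλ = 77.550°:
cos c = sin φ₁ sin φ₂ + cos φ₁ cos φ₂ cos Δλ = (-0.0767)(0.9330) + (0.9971)(0.3598)(0.2156) = 0.00577,
so c = arccos(0.00577) = 1.56503 rad.
Distance = R·c = 6378.14 × 1.5650 ≈ 9982 km.

9982 km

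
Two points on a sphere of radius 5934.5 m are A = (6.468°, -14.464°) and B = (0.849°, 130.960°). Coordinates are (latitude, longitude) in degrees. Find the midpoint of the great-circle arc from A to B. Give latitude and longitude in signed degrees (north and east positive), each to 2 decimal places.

Central angle δ = 2.5259 rad. Interpolating on the sphere with fraction f = 0.5:
P = [sin((1−f)δ)·A + sin(fδ)·B] / sin δ = 1.6501·A + 1.6501·B in Cartesian coordinates,
giving P = (0.5061, 0.8365, 0.2103), i.e. latitude 12.14°, longitude 58.83°.

12.14°, 58.83°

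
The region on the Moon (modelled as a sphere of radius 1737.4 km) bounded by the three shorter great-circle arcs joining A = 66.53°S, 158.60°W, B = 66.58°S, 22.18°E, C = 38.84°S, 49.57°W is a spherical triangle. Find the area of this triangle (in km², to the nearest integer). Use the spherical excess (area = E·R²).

1138581 km²

Side lengths (central angles): a = 0.8333, b = 1.0768, c = 0.8184 rad; semiperimeter s = 1.3643.
By l'Huilier's theorem, tan(E/4) = √[tan(s/2) tan((s−a)/2) tan((s−b)/2) tan((s−c)/2)], giving spherical excess E = 0.3772 rad.
Area = E·R² = 0.3772 × (1737.4)² ≈ 1138581 km².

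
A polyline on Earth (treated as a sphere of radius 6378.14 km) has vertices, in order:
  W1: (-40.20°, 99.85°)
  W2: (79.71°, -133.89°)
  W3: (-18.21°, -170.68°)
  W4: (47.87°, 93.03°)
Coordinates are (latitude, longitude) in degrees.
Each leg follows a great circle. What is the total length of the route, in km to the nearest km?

38198 km

Leg W1→W2: central angle 2.3685 rad, distance 15106.8 km.
Leg W2→W3: central angle 1.7432 rad, distance 11118.6 km.
Leg W3→W4: central angle 1.8771 rad, distance 11972.6 km.
Total: 15106.8 + 11118.6 + 11972.6 ≈ 38198 km.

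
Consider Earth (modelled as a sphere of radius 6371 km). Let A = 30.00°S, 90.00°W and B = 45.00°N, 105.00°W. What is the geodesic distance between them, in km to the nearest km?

In radians: φ₁ = -0.5236, φ₂ = 0.7854, Δλ = -15.000° = -0.2618 rad.
cos c = sin φ₁ sin φ₂ + cos φ₁ cos φ₂ cos Δλ = (-0.5000)(0.7071) + (0.8660)(0.7071)(0.9659) = 0.23795,
so c = arccos(0.23795) = 1.33054 rad.
Distance = R·c = 6371 × 1.3305 ≈ 8477 km.

8477 km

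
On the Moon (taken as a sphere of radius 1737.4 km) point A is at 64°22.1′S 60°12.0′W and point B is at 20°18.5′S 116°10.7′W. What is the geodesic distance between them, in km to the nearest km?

1738 km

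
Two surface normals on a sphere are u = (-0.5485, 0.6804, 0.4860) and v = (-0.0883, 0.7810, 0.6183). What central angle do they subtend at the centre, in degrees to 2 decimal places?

28.32°

u·v = 0.8803; |u| = 1.0000, |v| = 1.0000.
cos θ = (u·v)/(|u||v|) = 0.8803, so θ = 28.32°.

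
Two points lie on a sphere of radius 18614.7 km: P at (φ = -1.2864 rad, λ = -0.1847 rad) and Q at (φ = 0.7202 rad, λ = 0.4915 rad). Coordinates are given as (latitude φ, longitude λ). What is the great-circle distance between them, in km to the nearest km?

With latitudes φ₁ = -73.705°, φ₂ = 41.264° and longitude difference Δλ = 38.743°:
cos c = sin φ₁ sin φ₂ + cos φ₁ cos φ₂ cos Δλ = (-0.9598)(0.6595) + (0.2806)(0.7517)(0.7800) = -0.46855,
so c = arccos(-0.46855) = 2.05844 rad.
Distance = R·c = 18614.7 × 2.0584 ≈ 38317 km.

38317 km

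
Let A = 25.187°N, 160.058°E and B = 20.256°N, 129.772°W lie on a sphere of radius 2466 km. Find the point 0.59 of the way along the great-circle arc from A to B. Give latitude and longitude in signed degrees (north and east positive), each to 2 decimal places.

The central angle between A and B is δ = 1.1204 rad.
With f = 0.59, the slerp weights are sin((1−f)δ)/sin δ = 0.4925 and sin(fδ)/sin δ = 0.6819.
Weighted sum of the unit vectors: (0.4925)·(-0.8507,0.3086,0.4256) + (0.6819)·(-0.6002,-0.7211,0.3462) = (-0.8282, -0.3397, 0.4457).
Converting back: φ = atan2(z, √(x²+y²)) = 26.47°, λ = atan2(y, x) = -157.70°.

26.47°, -157.70°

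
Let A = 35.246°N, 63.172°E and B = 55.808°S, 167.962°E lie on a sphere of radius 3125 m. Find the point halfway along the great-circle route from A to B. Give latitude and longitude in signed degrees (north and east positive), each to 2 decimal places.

-16.12°, 102.08°

The central angle between A and B is δ = 2.2074 rad.
With f = 0.5, the slerp weights are sin((1−f)δ)/sin δ = 1.1104 and sin(fδ)/sin δ = 1.1104.
Weighted sum of the unit vectors: (1.1104)·(0.3686,0.7288,0.5771) + (1.1104)·(-0.5496,0.1172,-0.8272) = (-0.2010, 0.9394, -0.2777).
Converting back: φ = atan2(z, √(x²+y²)) = -16.12°, λ = atan2(y, x) = 102.08°.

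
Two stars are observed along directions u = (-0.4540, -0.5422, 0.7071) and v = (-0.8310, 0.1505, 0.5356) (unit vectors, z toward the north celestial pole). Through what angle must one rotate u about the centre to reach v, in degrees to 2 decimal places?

47.60°

u·v = 0.6744; |u| = 1.0000, |v| = 1.0000.
cos θ = (u·v)/(|u||v|) = 0.6743, so θ = 47.60°.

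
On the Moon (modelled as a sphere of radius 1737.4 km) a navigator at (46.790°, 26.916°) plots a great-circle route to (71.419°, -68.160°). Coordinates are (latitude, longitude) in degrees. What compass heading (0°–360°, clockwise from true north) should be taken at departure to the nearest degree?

335°

With φ₁ = 0.8166, φ₂ = 1.2465, Δλ = -1.6594 rad, the forward-azimuth formula gives
θ = atan2( sin Δλ cos φ₂ , cos φ₁ sin φ₂ − sin φ₁ cos φ₂ cos Δλ ) = atan2(-0.3174, 0.6695) = -25.36°.
Adding 360° brings this into [0°, 360°): 335°.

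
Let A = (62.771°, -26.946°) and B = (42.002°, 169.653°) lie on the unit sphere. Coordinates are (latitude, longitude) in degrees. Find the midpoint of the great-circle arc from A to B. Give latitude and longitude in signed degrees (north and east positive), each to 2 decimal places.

77.99°, -167.12°

The central angle between A and B is δ = 1.2983 rad.
With f = 0.5, the slerp weights are sin((1−f)δ)/sin δ = 0.6277 and sin(fδ)/sin δ = 0.6277.
Weighted sum of the unit vectors: (0.6277)·(0.4079,-0.2073,0.8892) + (0.6277)·(-0.7310,0.1335,0.6692) = (-0.2028, -0.0464, 0.9781).
Converting back: φ = atan2(z, √(x²+y²)) = 77.99°, λ = atan2(y, x) = -167.12°.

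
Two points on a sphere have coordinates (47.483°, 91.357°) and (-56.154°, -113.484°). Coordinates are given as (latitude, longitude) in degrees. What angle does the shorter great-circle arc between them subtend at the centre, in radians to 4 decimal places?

2.8363 rad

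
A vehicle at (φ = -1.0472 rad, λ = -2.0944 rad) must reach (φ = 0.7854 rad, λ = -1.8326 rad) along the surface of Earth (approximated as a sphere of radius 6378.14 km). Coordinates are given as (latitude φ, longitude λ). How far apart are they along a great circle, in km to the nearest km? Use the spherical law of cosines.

With latitudes φ₁ = -60.000°, φ₂ = 45.000° and longitude difference Δλ = 15.000°:
cos c = sin φ₁ sin φ₂ + cos φ₁ cos φ₂ cos Δλ = (-0.8660)(0.7071) + (0.5000)(0.7071)(0.9659) = -0.27087,
so c = arccos(-0.27087) = 1.84509 rad.
Distance = R·c = 6378.14 × 1.8451 ≈ 11768 km.

11768 km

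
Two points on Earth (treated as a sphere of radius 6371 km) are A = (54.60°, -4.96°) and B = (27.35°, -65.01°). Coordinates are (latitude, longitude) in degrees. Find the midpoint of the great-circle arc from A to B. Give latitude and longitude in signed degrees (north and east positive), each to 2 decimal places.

Central angle δ = 0.8875 rad. Interpolating on the sphere with fraction f = 0.5:
P = [sin((1−f)δ)·A + sin(fδ)·B] / sin δ = 0.5536·A + 0.5536·B in Cartesian coordinates,
giving P = (0.5272, -0.4734, 0.7056), i.e. latitude 44.88°, longitude -41.92°.

44.88°, -41.92°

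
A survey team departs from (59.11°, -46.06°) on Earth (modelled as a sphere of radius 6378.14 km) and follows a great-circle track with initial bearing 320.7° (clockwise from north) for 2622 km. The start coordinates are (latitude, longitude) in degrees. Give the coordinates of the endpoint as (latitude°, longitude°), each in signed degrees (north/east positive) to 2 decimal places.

70.98°, -97.02°

Angular distance δ = d/R = 2622/6378.14 = 0.41109 rad; initial bearing θ = 5.5973 rad.
sin φ₂ = sin φ₁ cos δ + cos φ₁ sin δ cos θ = (0.8582)(0.9167) + (0.5134)(0.3996)(0.7738) = 0.9454, so φ₂ = 70.98°.
Δλ = atan2(sin θ sin δ cos φ₁, cos δ − sin φ₁ sin φ₂) = atan2(-0.1299, 0.1054) = -50.961°.
λ₂ = -46.060° − 50.961° = -97.02°.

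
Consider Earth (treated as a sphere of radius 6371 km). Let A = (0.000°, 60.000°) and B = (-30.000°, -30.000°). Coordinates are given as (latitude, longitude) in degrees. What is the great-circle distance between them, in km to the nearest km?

Let φ₁ = 0.0000 rad, φ₂ = -0.5236 rad, and Δλ = -1.5708 rad.
Haversine: a = sin²(Δφ/2) + cos φ₁ cos φ₂ sin²(Δλ/2) = 0.0670 + (1.0000)(0.8660)(0.5000) = 0.50000.
Central angle c = 2·arcsin(√a) = 1.57080 rad.
Distance = R·c = 6371 × 1.5708 ≈ 10008 km.

10008 km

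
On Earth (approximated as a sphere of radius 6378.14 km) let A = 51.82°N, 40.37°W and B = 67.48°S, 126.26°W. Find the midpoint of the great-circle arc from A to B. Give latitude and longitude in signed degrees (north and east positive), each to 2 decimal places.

-10.40°, -70.98°

The central angle between A and B is δ = 2.3591 rad.
With f = 0.5, the slerp weights are sin((1−f)δ)/sin δ = 1.3112 and sin(fδ)/sin δ = 1.3112.
Weighted sum of the unit vectors: (1.3112)·(0.4709,-0.4004,0.7861) + (1.3112)·(-0.2265,-0.3088,-0.9237) = (0.3205, -0.9299, -0.1805).
Converting back: φ = atan2(z, √(x²+y²)) = -10.40°, λ = atan2(y, x) = -70.98°.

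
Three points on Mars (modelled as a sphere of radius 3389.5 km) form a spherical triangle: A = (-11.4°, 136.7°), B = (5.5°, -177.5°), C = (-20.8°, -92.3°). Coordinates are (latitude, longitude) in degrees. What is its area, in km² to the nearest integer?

9216821 km²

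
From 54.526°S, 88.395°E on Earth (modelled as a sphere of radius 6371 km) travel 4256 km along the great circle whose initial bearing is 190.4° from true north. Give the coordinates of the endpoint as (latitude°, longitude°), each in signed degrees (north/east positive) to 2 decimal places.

Angular distance δ = d/R = 4256/6371 = 0.66803 rad; initial bearing θ = 3.3231 rad.
sin φ₂ = sin φ₁ cos δ + cos φ₁ sin δ cos θ = (-0.8144)(0.7850) + (0.5803)(0.6194)(-0.9836) = -0.9929, so φ₂ = -83.17°.
Δλ = atan2(sin θ sin δ cos φ₁, cos δ − sin φ₁ sin φ₂) = atan2(-0.0649, -0.0236) = -109.947°.
λ₂ = 88.395° − 109.947° = -21.55°.

-83.17°, -21.55°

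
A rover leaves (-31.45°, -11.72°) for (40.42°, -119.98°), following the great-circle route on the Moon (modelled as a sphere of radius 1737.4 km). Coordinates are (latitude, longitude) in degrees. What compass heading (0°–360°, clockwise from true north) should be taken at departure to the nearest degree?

With φ₁ = -0.5489, φ₂ = 0.7055, Δλ = -1.8895 rad, the forward-azimuth formula gives
θ = atan2( sin Δλ cos φ₂ , cos φ₁ sin φ₂ − sin φ₁ cos φ₂ cos Δλ ) = atan2(-0.7230, 0.4287) = -59.33°.
Adding 360° brings this into [0°, 360°): 301°.

301°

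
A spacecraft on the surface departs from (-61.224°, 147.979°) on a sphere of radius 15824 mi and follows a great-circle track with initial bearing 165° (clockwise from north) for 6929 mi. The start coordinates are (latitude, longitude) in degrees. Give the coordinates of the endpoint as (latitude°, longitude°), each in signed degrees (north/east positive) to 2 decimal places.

-82.30°, -157.07°

Angular distance δ = d/R = 6929/15824 = 0.43788 rad; initial bearing θ = 2.8798 rad.
sin φ₂ = sin φ₁ cos δ + cos φ₁ sin δ cos θ = (-0.8765)(0.9057) + (0.4814)(0.4240)(-0.9659) = -0.9910, so φ₂ = -82.30°.
Δλ = atan2(sin θ sin δ cos φ₁, cos δ − sin φ₁ sin φ₂) = atan2(0.0528, 0.0371) = 54.954°.
λ₂ = 147.979° + 54.954° = 202.93° → -157.07° after wrapping to (−180°, 180°].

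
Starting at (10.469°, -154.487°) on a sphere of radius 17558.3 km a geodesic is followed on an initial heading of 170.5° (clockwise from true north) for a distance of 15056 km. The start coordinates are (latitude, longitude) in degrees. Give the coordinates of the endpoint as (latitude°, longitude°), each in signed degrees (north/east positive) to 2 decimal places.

-37.92°, -145.38°

Angular distance δ = d/R = 15056/17558.3 = 0.85749 rad; initial bearing θ = 2.9758 rad.
sin φ₂ = sin φ₁ cos δ + cos φ₁ sin δ cos θ = (0.1817)(0.6543) + (0.9834)(0.7562)(-0.9863) = -0.6145, so φ₂ = -37.92°.
Δλ = atan2(sin θ sin δ cos φ₁, cos δ − sin φ₁ sin φ₂) = atan2(0.1227, 0.7660) = 9.103°.
λ₂ = -154.487° + 9.103° = -145.38°.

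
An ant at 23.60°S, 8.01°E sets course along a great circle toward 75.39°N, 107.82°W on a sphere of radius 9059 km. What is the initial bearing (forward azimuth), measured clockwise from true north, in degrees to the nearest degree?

Δλ = -115.830° = -2.0216 rad.
y = sin Δλ · cos φ₂ = (-0.9001)(0.2522) = -0.2270
x = cos φ₁ sin φ₂ − sin φ₁ cos φ₂ cos Δλ = (0.9164)(0.9677) − (-0.4003)(0.2522)(-0.4357) = 0.8427
θ = atan2(y, x) = -15.08°; adding 360° gives 345°.

345°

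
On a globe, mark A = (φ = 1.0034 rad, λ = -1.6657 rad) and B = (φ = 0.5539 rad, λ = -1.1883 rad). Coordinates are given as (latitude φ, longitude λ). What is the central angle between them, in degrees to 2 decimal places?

With latitudes φ₁ = 57.491°, φ₂ = 31.736° and longitude difference Δλ = 27.353°:
Haversine: a = sin²(Δφ/2) + cos φ₁ cos φ₂ sin²(Δλ/2) = 0.0497 + (0.5374)(0.8505)(0.0559) = 0.07522.
Central angle c = 2·arcsin(√a) = 0.55565 rad.
So the angular separation is 31.84°.

31.84°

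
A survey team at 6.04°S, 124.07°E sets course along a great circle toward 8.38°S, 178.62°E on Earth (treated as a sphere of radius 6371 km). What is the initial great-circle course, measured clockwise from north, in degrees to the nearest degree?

Δλ = 54.550° = 0.9521 rad.
y = sin Δλ · cos φ₂ = (0.8146)(0.9893) = 0.8059
x = cos φ₁ sin φ₂ − sin φ₁ cos φ₂ cos Δλ = (0.9944)(-0.1457) − (-0.1052)(0.9893)(0.5800) = -0.0846
θ = atan2(y, x) = 95.99°, so the bearing is 96°.

96°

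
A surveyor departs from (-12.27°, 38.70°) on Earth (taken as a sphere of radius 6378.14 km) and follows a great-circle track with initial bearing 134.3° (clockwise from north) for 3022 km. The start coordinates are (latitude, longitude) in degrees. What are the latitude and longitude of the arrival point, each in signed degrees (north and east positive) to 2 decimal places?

-30.03°, 60.86°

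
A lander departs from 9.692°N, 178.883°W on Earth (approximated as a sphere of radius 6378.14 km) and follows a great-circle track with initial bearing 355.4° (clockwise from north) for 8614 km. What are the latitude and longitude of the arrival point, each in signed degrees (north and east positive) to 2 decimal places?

Angular distance δ = d/R = 8614/6378.14 = 1.35055 rad; initial bearing θ = 6.2029 rad.
sin φ₂ = sin φ₁ cos δ + cos φ₁ sin δ cos θ = (0.1684)(0.2185) + (0.9857)(0.9758)(0.9968) = 0.9956, so φ₂ = 84.62°.
Δλ = atan2(sin θ sin δ cos φ₁, cos δ − sin φ₁ sin φ₂) = atan2(-0.0771, 0.0509) = -56.604°.
λ₂ = -178.883° − 56.604° = -235.49° → 124.51° after wrapping to (−180°, 180°].

84.62°, 124.51°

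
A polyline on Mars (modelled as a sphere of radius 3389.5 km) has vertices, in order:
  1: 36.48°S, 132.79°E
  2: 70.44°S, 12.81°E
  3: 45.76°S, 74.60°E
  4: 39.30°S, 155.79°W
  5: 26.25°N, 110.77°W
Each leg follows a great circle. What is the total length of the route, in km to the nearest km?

15653 km

Leg 1→2: central angle 1.1310 rad, distance 3833.7 km.
Leg 2→3: central angle 0.6673 rad, distance 2261.8 km.
Leg 3→4: central angle 1.4610 rad, distance 4952.1 km.
Leg 4→5: central angle 1.3588 rad, distance 4605.5 km.
Total: 3833.7 + 2261.8 + 4952.1 + 4605.5 ≈ 15653 km.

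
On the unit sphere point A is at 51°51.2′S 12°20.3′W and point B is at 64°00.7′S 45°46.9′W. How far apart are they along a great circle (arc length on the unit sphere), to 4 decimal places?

In radians: φ₁ = -0.9050, φ₂ = -1.1172, Δλ = -33.443° = -0.5837 rad.
Haversine: a = sin²(Δφ/2) + cos φ₁ cos φ₂ sin²(Δλ/2) = 0.0112 + (0.6177)(0.4382)(0.0828) = 0.03362.
Central angle c = 2·arcsin(√a) = 0.36881 rad.
On the unit sphere the arc length equals the central angle: 0.3688.

0.3688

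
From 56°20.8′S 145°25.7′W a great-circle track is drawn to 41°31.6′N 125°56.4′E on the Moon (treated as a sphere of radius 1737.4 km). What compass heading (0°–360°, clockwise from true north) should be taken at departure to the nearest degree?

Δλ = -88.632° = -1.5469 rad.
y = sin Δλ · cos φ₂ = (-0.9997)(0.7486) = -0.7484
x = cos φ₁ sin φ₂ − sin φ₁ cos φ₂ cos Δλ = (0.5542)(0.6630) − (-0.8324)(0.7486)(0.0239) = 0.3823
θ = atan2(y, x) = -62.94°; adding 360° gives 297°.

297°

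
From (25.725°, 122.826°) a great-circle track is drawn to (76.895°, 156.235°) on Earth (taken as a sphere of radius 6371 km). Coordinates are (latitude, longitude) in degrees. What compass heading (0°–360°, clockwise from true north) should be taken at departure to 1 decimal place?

Δλ = 33.409° = 0.5831 rad.
y = sin Δλ · cos φ₂ = (0.5506)(0.2267) = 0.1248
x = cos φ₁ sin φ₂ − sin φ₁ cos φ₂ cos Δλ = (0.9009)(0.9740) − (0.4341)(0.2267)(0.8348) = 0.7953
θ = atan2(y, x) = 8.92°, so the bearing is 8.9°.

8.9°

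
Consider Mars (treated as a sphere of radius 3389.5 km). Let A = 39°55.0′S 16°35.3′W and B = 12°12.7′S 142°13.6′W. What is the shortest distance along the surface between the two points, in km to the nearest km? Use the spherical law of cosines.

6361 km

With latitudes φ₁ = -39.917°, φ₂ = -12.212° and longitude difference Δλ = -125.638°:
cos c = sin φ₁ sin φ₂ + cos φ₁ cos φ₂ cos Δλ = (-0.6417)(-0.2115) + (0.7670)(0.9774)(-0.5827) = -0.30105,
so c = arccos(-0.30105) = 1.87659 rad.
Distance = R·c = 3389.5 × 1.8766 ≈ 6361 km.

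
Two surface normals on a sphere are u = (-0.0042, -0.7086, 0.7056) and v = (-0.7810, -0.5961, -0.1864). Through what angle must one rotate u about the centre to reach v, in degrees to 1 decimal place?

72.9°

u·v = 0.2942; |u| = 1.0000, |v| = 1.0000.
cos θ = (u·v)/(|u||v|) = 0.2941, so θ = 72.9°.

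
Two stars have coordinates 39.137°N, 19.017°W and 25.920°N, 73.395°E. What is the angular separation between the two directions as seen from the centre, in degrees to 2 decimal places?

75.73°

Let φ₁ = 0.6831 rad, φ₂ = 0.4524 rad, and Δλ = 1.6129 rad.
cos c = sin φ₁ sin φ₂ + cos φ₁ cos φ₂ cos Δλ = (0.6312)(0.4371) + (0.7756)(0.8994)(-0.0421) = 0.24654,
so c = arccos(0.24654) = 1.32169 rad.
So the angular separation is 75.73°.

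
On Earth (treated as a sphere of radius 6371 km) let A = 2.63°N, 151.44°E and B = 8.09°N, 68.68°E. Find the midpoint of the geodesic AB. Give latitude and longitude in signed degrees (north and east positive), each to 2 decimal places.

The central angle between A and B is δ = 1.4393 rad.
With f = 0.5, the slerp weights are sin((1−f)δ)/sin δ = 0.6649 and sin(fδ)/sin δ = 0.6649.
Weighted sum of the unit vectors: (0.6649)·(-0.8774,0.4776,0.0459) + (0.6649)·(0.3600,0.9223,0.1407) = (-0.3440, 0.9307, 0.1241).
Converting back: φ = atan2(z, √(x²+y²)) = 7.13°, λ = atan2(y, x) = 110.29°.

7.13°, 110.29°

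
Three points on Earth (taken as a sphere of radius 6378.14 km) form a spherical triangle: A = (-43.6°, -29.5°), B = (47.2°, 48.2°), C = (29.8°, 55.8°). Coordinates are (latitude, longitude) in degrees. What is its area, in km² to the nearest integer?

17491001 km²

Side lengths (central angles): a = 0.3206, b = 1.8663, c = 1.9836 rad; semiperimeter s = 2.0852.
By l'Huilier's theorem, tan(E/4) = √[tan(s/2) tan((s−a)/2) tan((s−b)/2) tan((s−c)/2)], giving spherical excess E = 0.4300 rad.
Area = E·R² = 0.4300 × (6378.14)² ≈ 17491001 km².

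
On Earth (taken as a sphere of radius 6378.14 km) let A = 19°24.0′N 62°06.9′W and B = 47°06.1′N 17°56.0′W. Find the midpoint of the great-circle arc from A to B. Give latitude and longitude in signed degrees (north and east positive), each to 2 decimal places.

35.23°, -43.78°

The central angle between A and B is δ = 0.7901 rad.
With f = 0.5, the slerp weights are sin((1−f)δ)/sin δ = 0.5417 and sin(fδ)/sin δ = 0.5417.
Weighted sum of the unit vectors: (0.5417)·(0.4411,-0.8337,0.3322) + (0.5417)·(0.6476,-0.2096,0.7326) = (0.5898, -0.5652, 0.5768).
Converting back: φ = atan2(z, √(x²+y²)) = 35.23°, λ = atan2(y, x) = -43.78°.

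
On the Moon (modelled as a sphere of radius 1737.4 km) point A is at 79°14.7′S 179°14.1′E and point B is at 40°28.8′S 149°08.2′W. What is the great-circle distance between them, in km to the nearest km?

1233 km

In radians: φ₁ = -1.3831, φ₂ = -0.7065, Δλ = 31.628° = 0.5520 rad.
cos c = sin φ₁ sin φ₂ + cos φ₁ cos φ₂ cos Δλ = (-0.9824)(-0.6492) + (0.1866)(0.7606)(0.8515) = 0.75864,
so c = arccos(0.75864) = 0.70958 rad.
Distance = R·c = 1737.4 × 0.7096 ≈ 1233 km.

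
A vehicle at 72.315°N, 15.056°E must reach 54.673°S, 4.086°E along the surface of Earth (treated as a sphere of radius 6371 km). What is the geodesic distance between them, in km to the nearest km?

In radians: φ₁ = 1.2621, φ₂ = -0.9542, Δλ = -10.970° = -0.1915 rad.
cos c = sin φ₁ sin φ₂ + cos φ₁ cos φ₂ cos Δλ = (0.9527)(-0.8159) + (0.3038)(0.5782)(0.9817) = -0.60486,
so c = arccos(-0.60486) = 2.22038 rad.
Distance = R·c = 6371 × 2.2204 ≈ 14146 km.

14146 km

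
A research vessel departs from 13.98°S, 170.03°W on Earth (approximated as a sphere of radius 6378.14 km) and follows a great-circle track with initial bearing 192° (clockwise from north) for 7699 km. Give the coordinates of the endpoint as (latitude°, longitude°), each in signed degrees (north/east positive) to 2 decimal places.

-76.66°, 132.59°

Angular distance δ = d/R = 7699/6378.14 = 1.20709 rad; initial bearing θ = 3.3510 rad.
sin φ₂ = sin φ₁ cos δ + cos φ₁ sin δ cos θ = (-0.2416)(0.3557) + (0.9704)(0.9346)(-0.9781) = -0.9730, so φ₂ = -76.66°.
Δλ = atan2(sin θ sin δ cos φ₁, cos δ − sin φ₁ sin φ₂) = atan2(-0.1886, 0.1207) = -57.381°.
λ₂ = -170.030° − 57.381° = -227.41° → 132.59° after wrapping to (−180°, 180°].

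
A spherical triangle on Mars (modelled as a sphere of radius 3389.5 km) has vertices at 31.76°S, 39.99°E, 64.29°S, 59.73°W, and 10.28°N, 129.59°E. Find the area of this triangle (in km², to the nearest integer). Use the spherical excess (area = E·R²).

17786460 km²

Side lengths (central angles): a = 2.1920, b = 1.6590, c = 1.1462 rad; semiperimeter s = 2.4986.
By l'Huilier's theorem, tan(E/4) = √[tan(s/2) tan((s−a)/2) tan((s−b)/2) tan((s−c)/2)], giving spherical excess E = 1.5482 rad.
Area = E·R² = 1.5482 × (3389.5)² ≈ 17786460 km².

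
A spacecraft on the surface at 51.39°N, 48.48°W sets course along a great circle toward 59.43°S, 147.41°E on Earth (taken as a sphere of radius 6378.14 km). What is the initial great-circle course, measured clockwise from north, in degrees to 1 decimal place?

Δλ = -164.110° = -2.8643 rad.
y = sin Δλ · cos φ₂ = (-0.2738)(0.5086) = -0.1392
x = cos φ₁ sin φ₂ − sin φ₁ cos φ₂ cos Δλ = (0.6240)(-0.8610) − (0.7814)(0.5086)(-0.9618) = -0.1551
θ = atan2(y, x) = -138.07°; adding 360° gives 221.9°.

221.9°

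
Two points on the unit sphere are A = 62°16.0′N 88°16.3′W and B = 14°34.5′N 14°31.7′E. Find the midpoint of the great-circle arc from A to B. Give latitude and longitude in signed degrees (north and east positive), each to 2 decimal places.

49.34°, -13.16°

The central angle between A and B is δ = 1.4475 rad.
With f = 0.5, the slerp weights are sin((1−f)δ)/sin δ = 0.6673 and sin(fδ)/sin δ = 0.6673.
Weighted sum of the unit vectors: (0.6673)·(0.0140,-0.4651,0.8851) + (0.6673)·(0.9369,0.2428,0.2516) = (0.6345, -0.1484, 0.7585).
Converting back: φ = atan2(z, √(x²+y²)) = 49.34°, λ = atan2(y, x) = -13.16°.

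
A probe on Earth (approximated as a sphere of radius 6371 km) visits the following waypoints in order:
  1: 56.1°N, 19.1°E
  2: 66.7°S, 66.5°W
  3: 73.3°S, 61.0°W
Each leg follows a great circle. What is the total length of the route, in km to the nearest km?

16129 km

Leg 1→2: central angle 2.4119 rad, distance 15366.4 km.
Leg 2→3: central angle 0.1197 rad, distance 762.3 km.
Total: 15366.4 + 762.3 ≈ 16129 km.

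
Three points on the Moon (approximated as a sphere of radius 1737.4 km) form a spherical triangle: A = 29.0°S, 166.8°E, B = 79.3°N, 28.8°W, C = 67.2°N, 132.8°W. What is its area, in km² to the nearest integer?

Side lengths (central angles): a = 0.4769, b = 1.8541, c = 2.2559 rad; semiperimeter s = 2.2935.
By l'Huilier's theorem, tan(E/4) = √[tan(s/2) tan((s−a)/2) tan((s−b)/2) tan((s−c)/2)], giving spherical excess E = 0.4345 rad.
Area = E·R² = 0.4345 × (1737.4)² ≈ 1311603 km².

1311603 km²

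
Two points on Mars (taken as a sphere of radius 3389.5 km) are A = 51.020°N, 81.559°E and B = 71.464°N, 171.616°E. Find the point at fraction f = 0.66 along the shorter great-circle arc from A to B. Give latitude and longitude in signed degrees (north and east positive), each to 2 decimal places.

71.29°, 125.19°

Central angle δ = 0.7424 rad. Interpolating on the sphere with fraction f = 0.66:
P = [sin((1−f)δ)·A + sin(fδ)·B] / sin δ = 0.3694·A + 0.6961·B in Cartesian coordinates,
giving P = (-0.1848, 0.2621, 0.9472), i.e. latitude 71.29°, longitude 125.19°.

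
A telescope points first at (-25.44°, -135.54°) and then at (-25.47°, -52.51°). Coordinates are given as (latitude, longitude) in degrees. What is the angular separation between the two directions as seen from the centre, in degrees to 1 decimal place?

In radians: φ₁ = -0.4440, φ₂ = -0.4445, Δλ = 83.030° = 1.4491 rad.
Haversine: a = sin²(Δφ/2) + cos φ₁ cos φ₂ sin²(Δλ/2) = 0.0000 + (0.9030)(0.9028)(0.4393) = 0.35817.
Central angle c = 2·arcsin(√a) = 1.28318 rad.
So the angular separation is 73.5°.

73.5°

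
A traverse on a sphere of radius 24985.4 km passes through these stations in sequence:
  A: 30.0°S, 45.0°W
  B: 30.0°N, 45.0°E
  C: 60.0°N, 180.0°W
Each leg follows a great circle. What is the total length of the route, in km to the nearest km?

81630 km

Leg A→B: central angle 1.8235 rad, distance 45560.3 km.
Leg B→C: central angle 1.4436 rad, distance 36069.6 km.
Total: 45560.3 + 36069.6 ≈ 81630 km.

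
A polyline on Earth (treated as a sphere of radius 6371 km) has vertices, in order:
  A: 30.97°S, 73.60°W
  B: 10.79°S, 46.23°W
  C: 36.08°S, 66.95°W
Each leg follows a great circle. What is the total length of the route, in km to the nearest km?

Leg A→B: central angle 0.5655 rad, distance 3602.7 km.
Leg B→C: central angle 0.5495 rad, distance 3500.6 km.
Total: 3602.7 + 3500.6 ≈ 7103 km.

7103 km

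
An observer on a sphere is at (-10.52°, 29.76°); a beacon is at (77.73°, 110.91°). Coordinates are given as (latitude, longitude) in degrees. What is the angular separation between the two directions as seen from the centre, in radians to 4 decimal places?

In radians: φ₁ = -0.1836, φ₂ = 1.3566, Δλ = 81.150° = 1.4163 rad.
cos c = sin φ₁ sin φ₂ + cos φ₁ cos φ₂ cos Δλ = (-0.1826)(0.9772) + (0.9832)(0.2125)(0.1538) = -0.14626,
so c = arccos(-0.14626) = 1.71758 rad.
So the angular separation is 1.7176 rad.

1.7176 rad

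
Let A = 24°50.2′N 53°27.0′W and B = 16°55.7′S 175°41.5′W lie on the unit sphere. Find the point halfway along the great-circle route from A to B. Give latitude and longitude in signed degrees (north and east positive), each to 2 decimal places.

8.14°, -117.31°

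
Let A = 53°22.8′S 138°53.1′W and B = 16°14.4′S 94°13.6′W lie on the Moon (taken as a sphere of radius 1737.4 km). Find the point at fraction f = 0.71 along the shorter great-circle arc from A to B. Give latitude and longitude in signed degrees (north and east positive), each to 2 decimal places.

The central angle between A and B is δ = 0.8869 rad.
With f = 0.71, the slerp weights are sin((1−f)δ)/sin δ = 0.3282 and sin(fδ)/sin δ = 0.7598.
Weighted sum of the unit vectors: (0.3282)·(-0.4494,-0.3922,-0.8026) + (0.7598)·(-0.0708,-0.9575,-0.2797) = (-0.2012, -0.8562, -0.4759).
Converting back: φ = atan2(z, √(x²+y²)) = -28.42°, λ = atan2(y, x) = -103.23°.

-28.42°, -103.23°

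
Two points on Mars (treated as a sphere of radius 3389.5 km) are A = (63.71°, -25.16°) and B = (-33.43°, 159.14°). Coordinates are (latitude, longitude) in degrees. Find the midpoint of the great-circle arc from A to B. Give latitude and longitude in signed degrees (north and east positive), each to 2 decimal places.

Central angle δ = 2.6110 rad. Interpolating on the sphere with fraction f = 0.5:
P = [sin((1−f)δ)·A + sin(fδ)·B] / sin δ = 1.9071·A + 1.9071·B in Cartesian coordinates,
giving P = (-0.7227, 0.2076, 0.6592), i.e. latitude 41.24°, longitude 163.97°.

41.24°, 163.97°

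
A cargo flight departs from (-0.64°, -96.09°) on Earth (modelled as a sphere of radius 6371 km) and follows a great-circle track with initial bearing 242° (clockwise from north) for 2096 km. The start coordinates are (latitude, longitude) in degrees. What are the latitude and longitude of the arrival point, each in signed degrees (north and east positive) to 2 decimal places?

Angular distance δ = d/R = 2096/6371 = 0.32899 rad; initial bearing θ = 4.2237 rad.
sin φ₂ = sin φ₁ cos δ + cos φ₁ sin δ cos θ = (-0.0112)(0.9464) + (0.9999)(0.3231)(-0.4695) = -0.1622, so φ₂ = -9.34°.
Δλ = atan2(sin θ sin δ cos φ₁, cos δ − sin φ₁ sin φ₂) = atan2(-0.2853, 0.9446) = -16.804°.
λ₂ = -96.090° − 16.804° = -112.89°.

-9.34°, -112.89°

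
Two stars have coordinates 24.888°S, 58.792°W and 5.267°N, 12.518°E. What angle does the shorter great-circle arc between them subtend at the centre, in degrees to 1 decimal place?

In radians: φ₁ = -0.4344, φ₂ = 0.0919, Δλ = 71.310° = 1.2446 rad.
Haversine: a = sin²(Δφ/2) + cos φ₁ cos φ₂ sin²(Δλ/2) = 0.0677 + (0.9071)(0.9958)(0.3398) = 0.37459.
Central angle c = 2·arcsin(√a) = 1.31726 rad.
So the angular separation is 75.5°.

75.5°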